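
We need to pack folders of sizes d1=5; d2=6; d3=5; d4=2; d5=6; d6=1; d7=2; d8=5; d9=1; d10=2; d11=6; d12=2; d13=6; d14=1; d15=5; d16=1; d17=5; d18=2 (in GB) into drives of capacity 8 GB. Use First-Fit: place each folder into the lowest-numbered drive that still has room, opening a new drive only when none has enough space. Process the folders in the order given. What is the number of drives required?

9

drive 1: place d1 (5 GB), 3 GB left
drive 2: place d2 (6 GB), 2 GB left
drive 3: place d3 (5 GB), 3 GB left
drive 1: place d4 (2 GB), 1 GB left
drive 4: place d5 (6 GB), 2 GB left
drive 1: place d6 (1 GB), 0 GB left
drive 2: place d7 (2 GB), 0 GB left
drive 5: place d8 (5 GB), 3 GB left
drive 3: place d9 (1 GB), 2 GB left
drive 3: place d10 (2 GB), 0 GB left
drive 6: place d11 (6 GB), 2 GB left
drive 4: place d12 (2 GB), 0 GB left
drive 7: place d13 (6 GB), 2 GB left
drive 5: place d14 (1 GB), 2 GB left
drive 8: place d15 (5 GB), 3 GB left
drive 5: place d16 (1 GB), 1 GB left
drive 9: place d17 (5 GB), 3 GB left
drive 6: place d18 (2 GB), 0 GB left
Final drives: [5,2,1] [6,2] [5,1,2] [6,2] [5,1,1] [6,2] [6] [5] [5].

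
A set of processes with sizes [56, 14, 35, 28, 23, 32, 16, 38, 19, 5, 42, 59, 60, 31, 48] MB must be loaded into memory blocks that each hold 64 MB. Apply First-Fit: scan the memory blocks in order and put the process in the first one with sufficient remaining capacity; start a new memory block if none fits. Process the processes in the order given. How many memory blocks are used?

memory block 1: place 56 MB, 8 MB left
memory block 2: place 14 MB, 50 MB left
memory block 2: place 35 MB, 15 MB left
memory block 3: place 28 MB, 36 MB left
memory block 3: place 23 MB, 13 MB left
memory block 4: place 32 MB, 32 MB left
memory block 4: place 16 MB, 16 MB left
memory block 5: place 38 MB, 26 MB left
memory block 5: place 19 MB, 7 MB left
memory block 1: place 5 MB, 3 MB left
memory block 6: place 42 MB, 22 MB left
memory block 7: place 59 MB, 5 MB left
memory block 8: place 60 MB, 4 MB left
memory block 9: place 31 MB, 33 MB left
memory block 10: place 48 MB, 16 MB left

10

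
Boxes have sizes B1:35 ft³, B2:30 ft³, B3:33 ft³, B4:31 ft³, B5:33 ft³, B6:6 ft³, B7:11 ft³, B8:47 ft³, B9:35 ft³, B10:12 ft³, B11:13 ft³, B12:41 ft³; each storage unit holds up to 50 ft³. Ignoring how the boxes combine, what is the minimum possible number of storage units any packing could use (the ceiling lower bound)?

7

Total size = 35 + 30 + 33 + 31 + 33 + 6 + 11 + 47 + 35 + 12 + 13 + 41 = 327 ft³.
⌈327 / 50⌉ = 7.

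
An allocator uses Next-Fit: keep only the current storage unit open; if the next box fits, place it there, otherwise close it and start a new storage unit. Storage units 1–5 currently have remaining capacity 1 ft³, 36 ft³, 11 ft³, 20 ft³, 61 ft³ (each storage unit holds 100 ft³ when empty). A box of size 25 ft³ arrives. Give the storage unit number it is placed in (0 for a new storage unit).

5

Next-Fit only looks at storage unit 5, which has 61 ft³ free.
25 ft³ fits there.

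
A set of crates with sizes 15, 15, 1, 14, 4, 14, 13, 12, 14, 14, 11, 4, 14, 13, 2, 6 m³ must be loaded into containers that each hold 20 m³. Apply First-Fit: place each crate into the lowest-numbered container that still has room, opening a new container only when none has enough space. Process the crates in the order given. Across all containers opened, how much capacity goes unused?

54

Put 15 m³ in container 1; 5 m³ remain.
Put 15 m³ in container 2; 5 m³ remain.
Put 1 m³ in container 1; 4 m³ remain.
Put 14 m³ in container 3; 6 m³ remain.
Put 4 m³ in container 1; 0 m³ remain.
Put 14 m³ in container 4; 6 m³ remain.
Put 13 m³ in container 5; 7 m³ remain.
Put 12 m³ in container 6; 8 m³ remain.
Put 14 m³ in container 7; 6 m³ remain.
Put 14 m³ in container 8; 6 m³ remain.
Put 11 m³ in container 9; 9 m³ remain.
Put 4 m³ in container 2; 1 m³ remain.
Put 14 m³ in container 10; 6 m³ remain.
Put 13 m³ in container 11; 7 m³ remain.
Put 2 m³ in container 3; 4 m³ remain.
Put 6 m³ in container 4; 0 m³ remain.
11 containers × 20 m³ = 220 m³; used 166 m³; unused 54 m³.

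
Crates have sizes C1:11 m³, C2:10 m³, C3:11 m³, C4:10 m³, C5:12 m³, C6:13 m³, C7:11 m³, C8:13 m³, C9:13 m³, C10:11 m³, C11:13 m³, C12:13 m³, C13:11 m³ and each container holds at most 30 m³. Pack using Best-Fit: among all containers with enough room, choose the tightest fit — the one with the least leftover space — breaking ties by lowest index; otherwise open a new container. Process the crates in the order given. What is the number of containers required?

C1 (11 m³) → container 1 (remaining 19 m³)
C2 (10 m³) → container 1 (remaining 9 m³)
C3 (11 m³) → container 2 (remaining 19 m³)
C4 (10 m³) → container 2 (remaining 9 m³)
C5 (12 m³) → container 3 (remaining 18 m³)
C6 (13 m³) → container 3 (remaining 5 m³)
C7 (11 m³) → container 4 (remaining 19 m³)
C8 (13 m³) → container 4 (remaining 6 m³)
C9 (13 m³) → container 5 (remaining 17 m³)
C10 (11 m³) → container 5 (remaining 6 m³)
C11 (13 m³) → container 6 (remaining 17 m³)
C12 (13 m³) → container 6 (remaining 4 m³)
C13 (11 m³) → container 7 (remaining 19 m³)

7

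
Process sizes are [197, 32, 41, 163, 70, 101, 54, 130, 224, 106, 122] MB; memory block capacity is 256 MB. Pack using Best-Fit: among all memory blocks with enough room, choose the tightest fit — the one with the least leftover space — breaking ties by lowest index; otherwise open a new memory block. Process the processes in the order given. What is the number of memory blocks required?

197 MB → memory block 1 (remaining 59 MB)
32 MB → memory block 1 (remaining 27 MB)
41 MB → memory block 2 (remaining 215 MB)
163 MB → memory block 2 (remaining 52 MB)
70 MB → memory block 3 (remaining 186 MB)
101 MB → memory block 3 (remaining 85 MB)
54 MB → memory block 3 (remaining 31 MB)
130 MB → memory block 4 (remaining 126 MB)
224 MB → memory block 5 (remaining 32 MB)
106 MB → memory block 4 (remaining 20 MB)
122 MB → memory block 6 (remaining 134 MB)

6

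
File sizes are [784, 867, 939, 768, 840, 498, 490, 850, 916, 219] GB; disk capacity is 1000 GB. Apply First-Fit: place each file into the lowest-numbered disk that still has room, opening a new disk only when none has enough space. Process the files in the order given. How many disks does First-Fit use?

Put 784 GB in disk 1; 216 GB remain.
Put 867 GB in disk 2; 133 GB remain.
Put 939 GB in disk 3; 61 GB remain.
Put 768 GB in disk 4; 232 GB remain.
Put 840 GB in disk 5; 160 GB remain.
Put 498 GB in disk 6; 502 GB remain.
Put 490 GB in disk 6; 12 GB remain.
Put 850 GB in disk 7; 150 GB remain.
Put 916 GB in disk 8; 84 GB remain.
Put 219 GB in disk 4; 13 GB remain.
Final disks: [784] [867] [939] [768,219] [840] [498,490] [850] [916].

8 disks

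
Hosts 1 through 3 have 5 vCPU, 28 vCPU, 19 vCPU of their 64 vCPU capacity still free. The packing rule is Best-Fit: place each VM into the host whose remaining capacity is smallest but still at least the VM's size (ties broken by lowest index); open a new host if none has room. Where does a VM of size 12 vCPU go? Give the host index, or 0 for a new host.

3

Hosts with room: host 2 (28 vCPU), host 3 (19 vCPU).
Tightest fit is host 3 with 19 vCPU free.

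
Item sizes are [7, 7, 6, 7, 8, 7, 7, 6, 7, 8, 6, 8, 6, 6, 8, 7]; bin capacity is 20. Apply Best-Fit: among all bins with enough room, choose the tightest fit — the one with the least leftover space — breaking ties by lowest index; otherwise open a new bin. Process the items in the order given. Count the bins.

7

Put 7 in bin 1; 13 remain.
Put 7 in bin 1; 6 remain.
Put 6 in bin 1; 0 remain.
Put 7 in bin 2; 13 remain.
Put 8 in bin 2; 5 remain.
Put 7 in bin 3; 13 remain.
Put 7 in bin 3; 6 remain.
Put 6 in bin 3; 0 remain.
Put 7 in bin 4; 13 remain.
Put 8 in bin 4; 5 remain.
Put 6 in bin 5; 14 remain.
Put 8 in bin 5; 6 remain.
Put 6 in bin 5; 0 remain.
Put 6 in bin 6; 14 remain.
Put 8 in bin 6; 6 remain.
Put 7 in bin 7; 13 remain.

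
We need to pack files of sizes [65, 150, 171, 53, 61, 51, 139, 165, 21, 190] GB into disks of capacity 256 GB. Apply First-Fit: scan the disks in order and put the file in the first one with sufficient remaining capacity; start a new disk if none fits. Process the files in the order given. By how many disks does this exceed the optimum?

First-Fit: [65,150,21] [171,53] [61,51,139] [165] [190] → 5 disks.
Total size 1066 GB; any packing needs at least ⌈1066/256⌉ = 5 disks.
So 5 is already optimal.

0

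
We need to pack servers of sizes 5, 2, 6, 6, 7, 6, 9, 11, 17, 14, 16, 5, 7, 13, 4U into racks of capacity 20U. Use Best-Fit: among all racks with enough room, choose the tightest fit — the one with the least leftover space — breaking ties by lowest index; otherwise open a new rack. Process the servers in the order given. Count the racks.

7

5U → rack 1 (remaining 15U)
2U → rack 1 (remaining 13U)
6U → rack 1 (remaining 7U)
6U → rack 1 (remaining 1U)
7U → rack 2 (remaining 13U)
6U → rack 2 (remaining 7U)
9U → rack 3 (remaining 11U)
11U → rack 3 (remaining 0U)
17U → rack 4 (remaining 3U)
14U → rack 5 (remaining 6U)
16U → rack 6 (remaining 4U)
5U → rack 5 (remaining 1U)
7U → rack 2 (remaining 0U)
13U → rack 7 (remaining 7U)
4U → rack 6 (remaining 0U)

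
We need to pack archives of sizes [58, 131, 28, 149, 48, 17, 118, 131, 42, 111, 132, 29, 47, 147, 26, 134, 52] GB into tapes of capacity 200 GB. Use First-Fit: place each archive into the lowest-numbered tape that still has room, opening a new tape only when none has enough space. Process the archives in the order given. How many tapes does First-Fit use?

Put 58 GB in tape 1; 142 GB remain.
Put 131 GB in tape 1; 11 GB remain.
Put 28 GB in tape 2; 172 GB remain.
Put 149 GB in tape 2; 23 GB remain.
Put 48 GB in tape 3; 152 GB remain.
Put 17 GB in tape 2; 6 GB remain.
Put 118 GB in tape 3; 34 GB remain.
Put 131 GB in tape 4; 69 GB remain.
Put 42 GB in tape 4; 27 GB remain.
Put 111 GB in tape 5; 89 GB remain.
Put 132 GB in tape 6; 68 GB remain.
Put 29 GB in tape 3; 5 GB remain.
Put 47 GB in tape 5; 42 GB remain.
Put 147 GB in tape 7; 53 GB remain.
Put 26 GB in tape 4; 1 GB remain.
Put 134 GB in tape 8; 66 GB remain.
Put 52 GB in tape 6; 16 GB remain.

8 tapes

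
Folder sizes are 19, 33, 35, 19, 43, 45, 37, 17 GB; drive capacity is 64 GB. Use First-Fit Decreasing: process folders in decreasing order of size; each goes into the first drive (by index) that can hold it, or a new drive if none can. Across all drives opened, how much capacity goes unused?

Sorted descending: 45, 43, 37, 35, 33, 19, 19, 17.
Put 45 GB in drive 1; 19 GB remain.
Put 43 GB in drive 2; 21 GB remain.
Put 37 GB in drive 3; 27 GB remain.
Put 35 GB in drive 4; 29 GB remain.
Put 33 GB in drive 5; 31 GB remain.
Put 19 GB in drive 1; 0 GB remain.
Put 19 GB in drive 2; 2 GB remain.
Put 17 GB in drive 3; 10 GB remain.
5 drives × 64 GB = 320 GB; used 248 GB; unused 72 GB.

72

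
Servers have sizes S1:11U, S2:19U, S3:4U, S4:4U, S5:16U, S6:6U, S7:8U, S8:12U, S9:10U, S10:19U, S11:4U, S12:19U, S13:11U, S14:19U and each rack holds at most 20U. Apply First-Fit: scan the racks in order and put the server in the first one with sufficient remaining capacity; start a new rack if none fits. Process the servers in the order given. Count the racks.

10 racks

rack 1: place S1 (11U), 9U left
rack 2: place S2 (19U), 1U left
rack 1: place S3 (4U), 5U left
rack 1: place S4 (4U), 1U left
rack 3: place S5 (16U), 4U left
rack 4: place S6 (6U), 14U left
rack 4: place S7 (8U), 6U left
rack 5: place S8 (12U), 8U left
rack 6: place S9 (10U), 10U left
rack 7: place S10 (19U), 1U left
rack 3: place S11 (4U), 0U left
rack 8: place S12 (19U), 1U left
rack 9: place S13 (11U), 9U left
rack 10: place S14 (19U), 1U left
Final racks: [11,4,4] [19] [16,4] [6,8] [12] [10] [19] [19] [11] [19].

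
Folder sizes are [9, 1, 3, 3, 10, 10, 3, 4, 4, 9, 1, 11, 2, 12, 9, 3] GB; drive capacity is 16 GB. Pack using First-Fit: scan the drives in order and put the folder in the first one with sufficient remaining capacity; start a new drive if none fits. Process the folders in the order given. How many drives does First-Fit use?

drive 1: place 9 GB, 7 GB left
drive 1: place 1 GB, 6 GB left
drive 1: place 3 GB, 3 GB left
drive 1: place 3 GB, 0 GB left
drive 2: place 10 GB, 6 GB left
drive 3: place 10 GB, 6 GB left
drive 2: place 3 GB, 3 GB left
drive 3: place 4 GB, 2 GB left
drive 4: place 4 GB, 12 GB left
drive 4: place 9 GB, 3 GB left
drive 2: place 1 GB, 2 GB left
drive 5: place 11 GB, 5 GB left
drive 2: place 2 GB, 0 GB left
drive 6: place 12 GB, 4 GB left
drive 7: place 9 GB, 7 GB left
drive 4: place 3 GB, 0 GB left

7 drives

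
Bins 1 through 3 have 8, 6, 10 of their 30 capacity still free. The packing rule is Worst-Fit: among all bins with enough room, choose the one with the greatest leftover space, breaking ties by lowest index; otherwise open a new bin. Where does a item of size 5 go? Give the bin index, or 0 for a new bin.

3

Bins with room: bin 1 (8), bin 2 (6), bin 3 (10).
Most room is bin 3 with 10 free.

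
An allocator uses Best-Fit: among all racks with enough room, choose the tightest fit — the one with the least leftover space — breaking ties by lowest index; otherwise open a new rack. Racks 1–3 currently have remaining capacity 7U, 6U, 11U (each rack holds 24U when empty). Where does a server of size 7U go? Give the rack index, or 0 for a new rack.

1

Racks with room: rack 1 (7U), rack 3 (11U).
Tightest fit is rack 1 with 7U free.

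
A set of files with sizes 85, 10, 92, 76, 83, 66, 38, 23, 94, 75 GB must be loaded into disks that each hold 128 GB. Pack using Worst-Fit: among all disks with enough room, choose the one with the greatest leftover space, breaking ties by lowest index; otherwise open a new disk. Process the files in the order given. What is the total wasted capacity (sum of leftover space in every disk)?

254

Put 85 GB in disk 1; 43 GB remain.
Put 10 GB in disk 1; 33 GB remain.
Put 92 GB in disk 2; 36 GB remain.
Put 76 GB in disk 3; 52 GB remain.
Put 83 GB in disk 4; 45 GB remain.
Put 66 GB in disk 5; 62 GB remain.
Put 38 GB in disk 5; 24 GB remain.
Put 23 GB in disk 3; 29 GB remain.
Put 94 GB in disk 6; 34 GB remain.
Put 75 GB in disk 7; 53 GB remain.
7 disks × 128 GB = 896 GB; used 642 GB; unused 254 GB.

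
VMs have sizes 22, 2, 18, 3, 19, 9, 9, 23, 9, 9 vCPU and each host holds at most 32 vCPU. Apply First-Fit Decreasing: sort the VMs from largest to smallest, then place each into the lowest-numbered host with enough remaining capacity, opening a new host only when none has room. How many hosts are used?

4

Sorted descending: 23, 22, 19, 18, 9, 9, 9, 9, 3, 2.
host 1: place 23 vCPU, 9 vCPU left
host 2: place 22 vCPU, 10 vCPU left
host 3: place 19 vCPU, 13 vCPU left
host 4: place 18 vCPU, 14 vCPU left
host 1: place 9 vCPU, 0 vCPU left
host 2: place 9 vCPU, 1 vCPU left
host 3: place 9 vCPU, 4 vCPU left
host 4: place 9 vCPU, 5 vCPU left
host 3: place 3 vCPU, 1 vCPU left
host 4: place 2 vCPU, 3 vCPU left
Final hosts: [23,9] [22,9] [19,9,3] [18,9,2].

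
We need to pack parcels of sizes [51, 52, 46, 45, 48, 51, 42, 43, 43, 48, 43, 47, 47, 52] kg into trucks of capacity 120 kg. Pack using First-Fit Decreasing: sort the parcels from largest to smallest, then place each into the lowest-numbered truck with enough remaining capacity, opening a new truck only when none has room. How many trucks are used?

7 trucks

Sorted descending: 52, 52, 51, 51, 48, 48, 47, 47, 46, 45, 43, 43, 43, 42.
52 kg → truck 1 (remaining 68 kg)
52 kg → truck 1 (remaining 16 kg)
51 kg → truck 2 (remaining 69 kg)
51 kg → truck 2 (remaining 18 kg)
48 kg → truck 3 (remaining 72 kg)
48 kg → truck 3 (remaining 24 kg)
47 kg → truck 4 (remaining 73 kg)
47 kg → truck 4 (remaining 26 kg)
46 kg → truck 5 (remaining 74 kg)
45 kg → truck 5 (remaining 29 kg)
43 kg → truck 6 (remaining 77 kg)
43 kg → truck 6 (remaining 34 kg)
43 kg → truck 7 (remaining 77 kg)
42 kg → truck 7 (remaining 35 kg)
Final trucks: [52,52] [51,51] [48,48] [47,47] [46,45] [43,43] [43,42].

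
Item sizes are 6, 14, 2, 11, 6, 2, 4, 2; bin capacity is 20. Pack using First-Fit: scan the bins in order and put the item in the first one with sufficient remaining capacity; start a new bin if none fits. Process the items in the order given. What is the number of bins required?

Put 6 in bin 1; 14 remain.
Put 14 in bin 1; 0 remain.
Put 2 in bin 2; 18 remain.
Put 11 in bin 2; 7 remain.
Put 6 in bin 2; 1 remain.
Put 2 in bin 3; 18 remain.
Put 4 in bin 3; 14 remain.
Put 2 in bin 3; 12 remain.
Final bins: [6,14] [2,11,6] [2,4,2].

3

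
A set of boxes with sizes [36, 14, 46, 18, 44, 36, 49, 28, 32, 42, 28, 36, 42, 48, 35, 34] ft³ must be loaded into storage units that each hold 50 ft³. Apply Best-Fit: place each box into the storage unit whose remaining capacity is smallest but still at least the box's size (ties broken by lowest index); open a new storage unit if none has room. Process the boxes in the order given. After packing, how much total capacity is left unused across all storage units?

storage unit 1: place 36 ft³, 14 ft³ left
storage unit 1: place 14 ft³, 0 ft³ left
storage unit 2: place 46 ft³, 4 ft³ left
storage unit 3: place 18 ft³, 32 ft³ left
storage unit 4: place 44 ft³, 6 ft³ left
storage unit 5: place 36 ft³, 14 ft³ left
storage unit 6: place 49 ft³, 1 ft³ left
storage unit 3: place 28 ft³, 4 ft³ left
storage unit 7: place 32 ft³, 18 ft³ left
storage unit 8: place 42 ft³, 8 ft³ left
storage unit 9: place 28 ft³, 22 ft³ left
storage unit 10: place 36 ft³, 14 ft³ left
storage unit 11: place 42 ft³, 8 ft³ left
storage unit 12: place 48 ft³, 2 ft³ left
storage unit 13: place 35 ft³, 15 ft³ left
storage unit 14: place 34 ft³, 16 ft³ left
14 storage units × 50 ft³ = 700 ft³; used 568 ft³; unused 132 ft³.

132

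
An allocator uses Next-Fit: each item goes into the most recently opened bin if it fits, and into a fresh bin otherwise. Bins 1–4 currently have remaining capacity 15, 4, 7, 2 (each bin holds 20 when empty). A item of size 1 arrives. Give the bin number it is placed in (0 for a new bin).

4

Next-Fit only looks at bin 4, which has 2 free.
1 fits there.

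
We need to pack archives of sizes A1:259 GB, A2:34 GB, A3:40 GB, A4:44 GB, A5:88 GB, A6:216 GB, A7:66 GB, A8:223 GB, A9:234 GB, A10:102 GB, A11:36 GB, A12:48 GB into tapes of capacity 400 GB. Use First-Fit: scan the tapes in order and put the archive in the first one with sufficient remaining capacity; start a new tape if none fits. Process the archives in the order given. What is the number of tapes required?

4

tape 1: place A1 (259 GB), 141 GB left
tape 1: place A2 (34 GB), 107 GB left
tape 1: place A3 (40 GB), 67 GB left
tape 1: place A4 (44 GB), 23 GB left
tape 2: place A5 (88 GB), 312 GB left
tape 2: place A6 (216 GB), 96 GB left
tape 2: place A7 (66 GB), 30 GB left
tape 3: place A8 (223 GB), 177 GB left
tape 4: place A9 (234 GB), 166 GB left
tape 3: place A10 (102 GB), 75 GB left
tape 3: place A11 (36 GB), 39 GB left
tape 4: place A12 (48 GB), 118 GB left
Final tapes: [259,34,40,44] [88,216,66] [223,102,36] [234,48].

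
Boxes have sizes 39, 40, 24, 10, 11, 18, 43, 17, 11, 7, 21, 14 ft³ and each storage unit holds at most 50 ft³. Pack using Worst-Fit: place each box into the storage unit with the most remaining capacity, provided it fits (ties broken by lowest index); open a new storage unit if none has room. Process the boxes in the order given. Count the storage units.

Put 39 ft³ in storage unit 1; 11 ft³ remain.
Put 40 ft³ in storage unit 2; 10 ft³ remain.
Put 24 ft³ in storage unit 3; 26 ft³ remain.
Put 10 ft³ in storage unit 3; 16 ft³ remain.
Put 11 ft³ in storage unit 3; 5 ft³ remain.
Put 18 ft³ in storage unit 4; 32 ft³ remain.
Put 43 ft³ in storage unit 5; 7 ft³ remain.
Put 17 ft³ in storage unit 4; 15 ft³ remain.
Put 11 ft³ in storage unit 4; 4 ft³ remain.
Put 7 ft³ in storage unit 1; 4 ft³ remain.
Put 21 ft³ in storage unit 6; 29 ft³ remain.
Put 14 ft³ in storage unit 6; 15 ft³ remain.
Final storage units: [39,7] [40] [24,10,11] [18,17,11] [43] [21,14].

6 storage units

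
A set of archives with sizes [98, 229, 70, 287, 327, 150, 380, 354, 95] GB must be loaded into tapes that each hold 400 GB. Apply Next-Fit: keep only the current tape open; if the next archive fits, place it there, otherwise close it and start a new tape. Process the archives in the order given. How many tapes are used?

7

Put 98 GB in tape 1; 302 GB remain.
Put 229 GB in tape 1; 73 GB remain.
Put 70 GB in tape 1; 3 GB remain.
Put 287 GB in tape 2; 113 GB remain.
Put 327 GB in tape 3; 73 GB remain.
Put 150 GB in tape 4; 250 GB remain.
Put 380 GB in tape 5; 20 GB remain.
Put 354 GB in tape 6; 46 GB remain.
Put 95 GB in tape 7; 305 GB remain.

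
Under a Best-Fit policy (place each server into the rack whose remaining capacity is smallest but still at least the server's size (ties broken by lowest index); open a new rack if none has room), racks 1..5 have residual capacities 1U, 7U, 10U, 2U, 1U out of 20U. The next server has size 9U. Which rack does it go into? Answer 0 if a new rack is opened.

3

Racks with room: rack 3 (10U).
Tightest fit is rack 3 with 10U free.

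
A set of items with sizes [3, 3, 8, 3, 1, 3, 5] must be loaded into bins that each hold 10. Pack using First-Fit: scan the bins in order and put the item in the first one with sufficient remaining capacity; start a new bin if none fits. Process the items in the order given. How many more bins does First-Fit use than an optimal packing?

First-Fit: [3,3,3,1] [8] [3,5] → 3 bins.
Total size 26; any packing needs at least ⌈26/10⌉ = 3 bins.
So 3 is already optimal.

0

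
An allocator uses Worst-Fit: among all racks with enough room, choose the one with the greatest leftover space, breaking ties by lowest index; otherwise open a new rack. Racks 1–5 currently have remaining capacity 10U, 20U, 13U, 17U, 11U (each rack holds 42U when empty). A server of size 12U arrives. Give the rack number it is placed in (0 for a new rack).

2

Racks with room: rack 2 (20U), rack 3 (13U), rack 4 (17U).
Most room is rack 2 with 20U free.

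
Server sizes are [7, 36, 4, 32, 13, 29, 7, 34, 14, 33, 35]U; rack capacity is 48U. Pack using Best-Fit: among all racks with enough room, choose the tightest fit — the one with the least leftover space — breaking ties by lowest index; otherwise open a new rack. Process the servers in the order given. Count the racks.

rack 1: place 7U, 41U left
rack 1: place 36U, 5U left
rack 1: place 4U, 1U left
rack 2: place 32U, 16U left
rack 2: place 13U, 3U left
rack 3: place 29U, 19U left
rack 3: place 7U, 12U left
rack 4: place 34U, 14U left
rack 4: place 14U, 0U left
rack 5: place 33U, 15U left
rack 6: place 35U, 13U left
Final racks: [7,36,4] [32,13] [29,7] [34,14] [33] [35].

6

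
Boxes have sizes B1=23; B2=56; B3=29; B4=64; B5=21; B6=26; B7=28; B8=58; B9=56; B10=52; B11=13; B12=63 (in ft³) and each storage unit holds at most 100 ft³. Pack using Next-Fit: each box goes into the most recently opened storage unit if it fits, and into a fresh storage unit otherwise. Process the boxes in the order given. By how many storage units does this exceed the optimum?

1

Next-Fit: [23,56] [29,64] [21,26,28] [58] [56] [52,13] [63] → 7 storage units.
6 boxes exceed 50 ft³ (half the capacity), and no two of those can share a storage unit, so at least 6 storage units are needed.
An optimal packing achieves that bound: [64,29] [63,28] [58,26,13] [56,23,21] [56] [52] → 6 storage units.
Excess: 7 − 6 = 1.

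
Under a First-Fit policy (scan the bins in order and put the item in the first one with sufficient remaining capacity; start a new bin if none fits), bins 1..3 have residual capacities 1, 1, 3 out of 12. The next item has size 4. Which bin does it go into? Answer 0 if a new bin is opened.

0

No bin has ≥ 4 free, so a new bin is opened.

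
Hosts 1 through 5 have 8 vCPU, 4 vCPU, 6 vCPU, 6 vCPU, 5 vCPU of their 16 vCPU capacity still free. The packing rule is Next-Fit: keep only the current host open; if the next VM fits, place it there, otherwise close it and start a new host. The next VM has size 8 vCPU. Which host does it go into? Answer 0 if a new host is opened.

Next-Fit only looks at host 5, which has 5 vCPU free.
8 vCPU does not fit, so a new host is opened.

0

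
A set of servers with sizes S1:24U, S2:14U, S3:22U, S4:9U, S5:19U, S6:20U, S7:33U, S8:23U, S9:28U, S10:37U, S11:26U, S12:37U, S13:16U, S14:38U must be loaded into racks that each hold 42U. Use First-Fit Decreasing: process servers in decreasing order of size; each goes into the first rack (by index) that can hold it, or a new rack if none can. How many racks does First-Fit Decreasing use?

9

Sorted descending: 38, 37, 37, 33, 28, 26, 24, 23, 22, 20, 19, 16, 14, 9.
Put 38U in rack 1; 4U remain.
Put 37U in rack 2; 5U remain.
Put 37U in rack 3; 5U remain.
Put 33U in rack 4; 9U remain.
Put 28U in rack 5; 14U remain.
Put 26U in rack 6; 16U remain.
Put 24U in rack 7; 18U remain.
Put 23U in rack 8; 19U remain.
Put 22U in rack 9; 20U remain.
Put 20U in rack 9; 0U remain.
Put 19U in rack 8; 0U remain.
Put 16U in rack 6; 0U remain.
Put 14U in rack 5; 0U remain.
Put 9U in rack 4; 0U remain.
Final racks: [38] [37] [37] [33,9] [28,14] [26,16] [24] [23,19] [22,20].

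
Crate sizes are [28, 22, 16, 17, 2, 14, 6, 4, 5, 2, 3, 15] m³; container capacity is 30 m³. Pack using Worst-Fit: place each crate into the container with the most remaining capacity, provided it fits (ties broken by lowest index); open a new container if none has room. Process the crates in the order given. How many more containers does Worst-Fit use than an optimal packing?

Worst-Fit: [28] [22] [16,2,5] [17,4,3] [14,6,2] [15] → 6 containers.
Total size 134 m³; any packing needs at least ⌈134/30⌉ = 5 containers.
An optimal packing achieves that bound: [28,2] [22,6,2] [17,5,4,3] [16,14] [15] → 5 containers.
Excess: 6 − 5 = 1.

1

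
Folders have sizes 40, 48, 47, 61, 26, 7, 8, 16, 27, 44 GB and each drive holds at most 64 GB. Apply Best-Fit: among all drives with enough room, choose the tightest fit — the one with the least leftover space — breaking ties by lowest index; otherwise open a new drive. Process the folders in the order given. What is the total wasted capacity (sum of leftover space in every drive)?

60

40 GB → drive 1 (remaining 24 GB)
48 GB → drive 2 (remaining 16 GB)
47 GB → drive 3 (remaining 17 GB)
61 GB → drive 4 (remaining 3 GB)
26 GB → drive 5 (remaining 38 GB)
7 GB → drive 2 (remaining 9 GB)
8 GB → drive 2 (remaining 1 GB)
16 GB → drive 3 (remaining 1 GB)
27 GB → drive 5 (remaining 11 GB)
44 GB → drive 6 (remaining 20 GB)
6 drives × 64 GB = 384 GB; used 324 GB; unused 60 GB.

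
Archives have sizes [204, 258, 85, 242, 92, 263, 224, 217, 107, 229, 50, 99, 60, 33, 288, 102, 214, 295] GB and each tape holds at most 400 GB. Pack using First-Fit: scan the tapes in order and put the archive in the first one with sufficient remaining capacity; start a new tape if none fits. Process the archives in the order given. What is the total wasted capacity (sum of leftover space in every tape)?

Put 204 GB in tape 1; 196 GB remain.
Put 258 GB in tape 2; 142 GB remain.
Put 85 GB in tape 1; 111 GB remain.
Put 242 GB in tape 3; 158 GB remain.
Put 92 GB in tape 1; 19 GB remain.
Put 263 GB in tape 4; 137 GB remain.
Put 224 GB in tape 5; 176 GB remain.
Put 217 GB in tape 6; 183 GB remain.
Put 107 GB in tape 2; 35 GB remain.
Put 229 GB in tape 7; 171 GB remain.
Put 50 GB in tape 3; 108 GB remain.
Put 99 GB in tape 3; 9 GB remain.
Put 60 GB in tape 4; 77 GB remain.
Put 33 GB in tape 2; 2 GB remain.
Put 288 GB in tape 8; 112 GB remain.
Put 102 GB in tape 5; 74 GB remain.
Put 214 GB in tape 9; 186 GB remain.
Put 295 GB in tape 10; 105 GB remain.
10 tapes × 400 GB = 4000 GB; used 3062 GB; unused 938 GB.

938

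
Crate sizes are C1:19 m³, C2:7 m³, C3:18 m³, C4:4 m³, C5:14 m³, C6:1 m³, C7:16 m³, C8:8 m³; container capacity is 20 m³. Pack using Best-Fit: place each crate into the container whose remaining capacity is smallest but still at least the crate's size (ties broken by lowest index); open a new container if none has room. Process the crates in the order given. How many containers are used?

5

C1 (19 m³) → container 1 (remaining 1 m³)
C2 (7 m³) → container 2 (remaining 13 m³)
C3 (18 m³) → container 3 (remaining 2 m³)
C4 (4 m³) → container 2 (remaining 9 m³)
C5 (14 m³) → container 4 (remaining 6 m³)
C6 (1 m³) → container 1 (remaining 0 m³)
C7 (16 m³) → container 5 (remaining 4 m³)
C8 (8 m³) → container 2 (remaining 1 m³)
Final containers: [19,1] [7,4,8] [18] [14] [16].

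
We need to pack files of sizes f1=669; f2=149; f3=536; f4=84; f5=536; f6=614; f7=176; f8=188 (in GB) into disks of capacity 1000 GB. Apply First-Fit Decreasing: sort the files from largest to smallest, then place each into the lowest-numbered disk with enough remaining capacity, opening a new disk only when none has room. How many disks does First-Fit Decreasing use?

Sorted descending: 669, 614, 536, 536, 188, 176, 149, 84.
Put 669 GB in disk 1; 331 GB remain.
Put 614 GB in disk 2; 386 GB remain.
Put 536 GB in disk 3; 464 GB remain.
Put 536 GB in disk 4; 464 GB remain.
Put 188 GB in disk 1; 143 GB remain.
Put 176 GB in disk 2; 210 GB remain.
Put 149 GB in disk 2; 61 GB remain.
Put 84 GB in disk 1; 59 GB remain.

4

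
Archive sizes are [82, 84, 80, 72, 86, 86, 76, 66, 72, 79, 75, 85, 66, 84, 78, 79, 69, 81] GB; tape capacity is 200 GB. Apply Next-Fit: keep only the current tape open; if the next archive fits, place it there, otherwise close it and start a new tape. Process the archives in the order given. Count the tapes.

82 GB → tape 1 (remaining 118 GB)
84 GB → tape 1 (remaining 34 GB)
80 GB → tape 2 (remaining 120 GB)
72 GB → tape 2 (remaining 48 GB)
86 GB → tape 3 (remaining 114 GB)
86 GB → tape 3 (remaining 28 GB)
76 GB → tape 4 (remaining 124 GB)
66 GB → tape 4 (remaining 58 GB)
72 GB → tape 5 (remaining 128 GB)
79 GB → tape 5 (remaining 49 GB)
75 GB → tape 6 (remaining 125 GB)
85 GB → tape 6 (remaining 40 GB)
66 GB → tape 7 (remaining 134 GB)
84 GB → tape 7 (remaining 50 GB)
78 GB → tape 8 (remaining 122 GB)
79 GB → tape 8 (remaining 43 GB)
69 GB → tape 9 (remaining 131 GB)
81 GB → tape 9 (remaining 50 GB)

9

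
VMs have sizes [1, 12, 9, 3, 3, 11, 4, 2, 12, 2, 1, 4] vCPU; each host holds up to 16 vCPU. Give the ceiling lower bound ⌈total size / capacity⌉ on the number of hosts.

Total size = 1 + 12 + 9 + 3 + 3 + 11 + 4 + 2 + 12 + 2 + 1 + 4 = 64 vCPU.
⌈64 / 16⌉ = 4.

4 hosts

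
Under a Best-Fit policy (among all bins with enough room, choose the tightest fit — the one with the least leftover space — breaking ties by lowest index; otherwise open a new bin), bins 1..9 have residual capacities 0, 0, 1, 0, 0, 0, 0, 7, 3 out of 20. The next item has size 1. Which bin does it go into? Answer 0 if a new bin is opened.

3

Bins with room: bin 3 (1), bin 8 (7), bin 9 (3).
Tightest fit is bin 3 with 1 free.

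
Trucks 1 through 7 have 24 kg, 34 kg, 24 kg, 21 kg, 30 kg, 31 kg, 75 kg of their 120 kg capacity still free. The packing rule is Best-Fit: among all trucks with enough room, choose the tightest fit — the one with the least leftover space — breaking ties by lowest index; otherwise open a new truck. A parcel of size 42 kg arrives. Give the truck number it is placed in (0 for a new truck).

7

Trucks with room: truck 7 (75 kg).
Tightest fit is truck 7 with 75 kg free.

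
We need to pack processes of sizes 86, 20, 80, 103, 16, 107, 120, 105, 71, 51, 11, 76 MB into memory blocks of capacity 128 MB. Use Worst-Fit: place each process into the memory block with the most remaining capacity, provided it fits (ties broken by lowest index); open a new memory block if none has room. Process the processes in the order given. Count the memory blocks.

memory block 1: place 86 MB, 42 MB left
memory block 1: place 20 MB, 22 MB left
memory block 2: place 80 MB, 48 MB left
memory block 3: place 103 MB, 25 MB left
memory block 2: place 16 MB, 32 MB left
memory block 4: place 107 MB, 21 MB left
memory block 5: place 120 MB, 8 MB left
memory block 6: place 105 MB, 23 MB left
memory block 7: place 71 MB, 57 MB left
memory block 7: place 51 MB, 6 MB left
memory block 2: place 11 MB, 21 MB left
memory block 8: place 76 MB, 52 MB left
Final memory blocks: [86,20] [80,16,11] [103] [107] [120] [105] [71,51] [76].

8 memory blocks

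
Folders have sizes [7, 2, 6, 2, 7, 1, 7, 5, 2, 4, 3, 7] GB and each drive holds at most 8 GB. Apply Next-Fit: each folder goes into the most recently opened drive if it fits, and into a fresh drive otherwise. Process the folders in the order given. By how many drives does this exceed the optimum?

1

Next-Fit: [7] [2,6] [2] [7,1] [7] [5,2] [4,3] [7] → 8 drives.
Total size 53 GB; any packing needs at least ⌈53/8⌉ = 7 drives.
An optimal packing achieves that bound: [7,1] [7] [7] [7] [6,2] [5,3] [4,2,2] → 7 drives.
Excess: 8 − 7 = 1.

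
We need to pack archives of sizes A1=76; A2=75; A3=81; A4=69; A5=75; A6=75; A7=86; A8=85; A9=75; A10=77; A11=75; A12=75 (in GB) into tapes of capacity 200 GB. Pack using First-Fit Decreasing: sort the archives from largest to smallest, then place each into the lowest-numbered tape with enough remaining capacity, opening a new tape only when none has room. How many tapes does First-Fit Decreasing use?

Sorted descending: 86, 85, 81, 77, 76, 75, 75, 75, 75, 75, 75, 69.
tape 1: place 86 GB, 114 GB left
tape 1: place 85 GB, 29 GB left
tape 2: place 81 GB, 119 GB left
tape 2: place 77 GB, 42 GB left
tape 3: place 76 GB, 124 GB left
tape 3: place 75 GB, 49 GB left
tape 4: place 75 GB, 125 GB left
tape 4: place 75 GB, 50 GB left
tape 5: place 75 GB, 125 GB left
tape 5: place 75 GB, 50 GB left
tape 6: place 75 GB, 125 GB left
tape 6: place 69 GB, 56 GB left
Final tapes: [86,85] [81,77] [76,75] [75,75] [75,75] [75,69].

6 tapes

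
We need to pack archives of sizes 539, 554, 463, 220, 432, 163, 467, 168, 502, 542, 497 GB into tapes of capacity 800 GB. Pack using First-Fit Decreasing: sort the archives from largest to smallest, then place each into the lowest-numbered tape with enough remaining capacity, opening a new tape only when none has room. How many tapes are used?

8

Sorted descending: 554, 542, 539, 502, 497, 467, 463, 432, 220, 168, 163.
Put 554 GB in tape 1; 246 GB remain.
Put 542 GB in tape 2; 258 GB remain.
Put 539 GB in tape 3; 261 GB remain.
Put 502 GB in tape 4; 298 GB remain.
Put 497 GB in tape 5; 303 GB remain.
Put 467 GB in tape 6; 333 GB remain.
Put 463 GB in tape 7; 337 GB remain.
Put 432 GB in tape 8; 368 GB remain.
Put 220 GB in tape 1; 26 GB remain.
Put 168 GB in tape 2; 90 GB remain.
Put 163 GB in tape 3; 98 GB remain.
Final tapes: [554,220] [542,168] [539,163] [502] [497] [467] [463] [432].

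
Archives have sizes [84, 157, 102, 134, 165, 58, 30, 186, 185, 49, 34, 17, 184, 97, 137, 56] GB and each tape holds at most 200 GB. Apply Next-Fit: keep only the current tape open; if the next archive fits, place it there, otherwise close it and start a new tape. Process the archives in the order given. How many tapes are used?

12 tapes

84 GB → tape 1 (remaining 116 GB)
157 GB → tape 2 (remaining 43 GB)
102 GB → tape 3 (remaining 98 GB)
134 GB → tape 4 (remaining 66 GB)
165 GB → tape 5 (remaining 35 GB)
58 GB → tape 6 (remaining 142 GB)
30 GB → tape 6 (remaining 112 GB)
186 GB → tape 7 (remaining 14 GB)
185 GB → tape 8 (remaining 15 GB)
49 GB → tape 9 (remaining 151 GB)
34 GB → tape 9 (remaining 117 GB)
17 GB → tape 9 (remaining 100 GB)
184 GB → tape 10 (remaining 16 GB)
97 GB → tape 11 (remaining 103 GB)
137 GB → tape 12 (remaining 63 GB)
56 GB → tape 12 (remaining 7 GB)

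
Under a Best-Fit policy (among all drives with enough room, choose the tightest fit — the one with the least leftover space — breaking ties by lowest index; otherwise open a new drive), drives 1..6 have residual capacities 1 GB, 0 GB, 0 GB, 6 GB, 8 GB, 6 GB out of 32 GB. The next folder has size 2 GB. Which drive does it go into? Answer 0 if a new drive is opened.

Drives with room: drive 4 (6 GB), drive 5 (8 GB), drive 6 (6 GB).
Tightest fit is drive 4 with 6 GB free.

4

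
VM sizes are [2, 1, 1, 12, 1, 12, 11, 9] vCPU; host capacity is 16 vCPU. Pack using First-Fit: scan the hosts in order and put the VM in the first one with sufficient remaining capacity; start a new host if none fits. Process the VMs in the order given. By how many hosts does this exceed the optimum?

0

First-Fit: [2,1,1,12] [1,12] [11] [9] → 4 hosts.
Total size 49 vCPU; any packing needs at least ⌈49/16⌉ = 4 hosts.
So 4 is already optimal.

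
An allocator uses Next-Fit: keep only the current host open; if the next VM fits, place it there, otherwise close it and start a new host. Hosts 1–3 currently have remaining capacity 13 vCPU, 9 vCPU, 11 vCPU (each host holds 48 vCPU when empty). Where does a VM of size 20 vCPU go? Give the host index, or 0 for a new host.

0

Next-Fit only looks at host 3, which has 11 vCPU free.
20 vCPU does not fit, so a new host is opened.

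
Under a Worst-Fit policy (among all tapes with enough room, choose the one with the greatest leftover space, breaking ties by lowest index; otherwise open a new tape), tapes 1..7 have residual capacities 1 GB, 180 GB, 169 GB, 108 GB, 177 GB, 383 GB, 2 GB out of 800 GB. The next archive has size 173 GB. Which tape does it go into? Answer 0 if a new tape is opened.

Tapes with room: tape 2 (180 GB), tape 5 (177 GB), tape 6 (383 GB).
Most room is tape 6 with 383 GB free.

6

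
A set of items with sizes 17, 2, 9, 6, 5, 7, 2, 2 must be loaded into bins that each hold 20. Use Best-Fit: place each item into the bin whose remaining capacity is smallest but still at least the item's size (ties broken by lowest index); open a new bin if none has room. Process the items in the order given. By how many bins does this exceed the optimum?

0

Best-Fit: [17,2] [9,6,5] [7,2,2] → 3 bins.
Total size 50; any packing needs at least ⌈50/20⌉ = 3 bins.
So 3 is already optimal.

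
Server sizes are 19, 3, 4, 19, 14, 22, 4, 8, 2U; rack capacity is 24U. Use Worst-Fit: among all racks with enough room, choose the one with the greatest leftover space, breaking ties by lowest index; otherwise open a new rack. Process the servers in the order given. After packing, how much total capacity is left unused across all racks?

25

19U → rack 1 (remaining 5U)
3U → rack 1 (remaining 2U)
4U → rack 2 (remaining 20U)
19U → rack 2 (remaining 1U)
14U → rack 3 (remaining 10U)
22U → rack 4 (remaining 2U)
4U → rack 3 (remaining 6U)
8U → rack 5 (remaining 16U)
2U → rack 5 (remaining 14U)
5 racks × 24U = 120U; used 95U; unused 25U.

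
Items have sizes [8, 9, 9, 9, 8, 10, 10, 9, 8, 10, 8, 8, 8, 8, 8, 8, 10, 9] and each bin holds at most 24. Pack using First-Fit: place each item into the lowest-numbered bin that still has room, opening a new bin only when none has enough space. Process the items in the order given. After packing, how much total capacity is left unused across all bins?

Put 8 in bin 1; 16 remain.
Put 9 in bin 1; 7 remain.
Put 9 in bin 2; 15 remain.
Put 9 in bin 2; 6 remain.
Put 8 in bin 3; 16 remain.
Put 10 in bin 3; 6 remain.
Put 10 in bin 4; 14 remain.
Put 9 in bin 4; 5 remain.
Put 8 in bin 5; 16 remain.
Put 10 in bin 5; 6 remain.
Put 8 in bin 6; 16 remain.
Put 8 in bin 6; 8 remain.
Put 8 in bin 6; 0 remain.
Put 8 in bin 7; 16 remain.
Put 8 in bin 7; 8 remain.
Put 8 in bin 7; 0 remain.
Put 10 in bin 8; 14 remain.
Put 9 in bin 8; 5 remain.
8 bins × 24 = 192; used 157; unused 35.

35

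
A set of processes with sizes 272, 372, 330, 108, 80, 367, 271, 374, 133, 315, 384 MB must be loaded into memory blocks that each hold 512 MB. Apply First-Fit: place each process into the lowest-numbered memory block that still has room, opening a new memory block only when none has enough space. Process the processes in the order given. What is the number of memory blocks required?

272 MB → memory block 1 (remaining 240 MB)
372 MB → memory block 2 (remaining 140 MB)
330 MB → memory block 3 (remaining 182 MB)
108 MB → memory block 1 (remaining 132 MB)
80 MB → memory block 1 (remaining 52 MB)
367 MB → memory block 4 (remaining 145 MB)
271 MB → memory block 5 (remaining 241 MB)
374 MB → memory block 6 (remaining 138 MB)
133 MB → memory block 2 (remaining 7 MB)
315 MB → memory block 7 (remaining 197 MB)
384 MB → memory block 8 (remaining 128 MB)

8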